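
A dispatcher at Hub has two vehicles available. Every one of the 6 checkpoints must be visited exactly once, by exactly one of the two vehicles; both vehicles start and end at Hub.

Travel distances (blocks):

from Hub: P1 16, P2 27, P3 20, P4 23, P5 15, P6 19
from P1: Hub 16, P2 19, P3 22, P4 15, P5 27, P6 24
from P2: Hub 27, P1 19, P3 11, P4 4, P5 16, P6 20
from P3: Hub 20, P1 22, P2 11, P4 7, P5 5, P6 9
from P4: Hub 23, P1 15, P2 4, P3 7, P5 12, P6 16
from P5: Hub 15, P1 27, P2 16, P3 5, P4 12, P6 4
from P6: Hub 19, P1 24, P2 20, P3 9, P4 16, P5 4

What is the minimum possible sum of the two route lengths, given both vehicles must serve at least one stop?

Try each way of splitting the stops between the two vehicles (each non-empty) and, for each split, find the best tour for each vehicle:
  {P1} + {P2, P3, P4, P5, P6}: 32 + 66 = 98
  {P2} + {P1, P3, P4, P5, P6}: 54 + 66 = 120
  {P1, P2} + {P3, P4, P5, P6}: 62 + 58 = 120
  {P3} + {P1, P2, P4, P5, P6}: 40 + 74 = 114
  {P1, P3} + {P2, P4, P5, P6}: 58 + 66 = 124
  {P2, P3} + {P1, P4, P5, P6}: 58 + 66 = 124
  … (31 splits in total)
Best: vehicle 1 Hub → P1 → Hub = 32; vehicle 2 Hub → P2 → P4 → P3 → P5 → P6 → Hub = 66; combined 98.

98 blocks — the smallest possible combined total.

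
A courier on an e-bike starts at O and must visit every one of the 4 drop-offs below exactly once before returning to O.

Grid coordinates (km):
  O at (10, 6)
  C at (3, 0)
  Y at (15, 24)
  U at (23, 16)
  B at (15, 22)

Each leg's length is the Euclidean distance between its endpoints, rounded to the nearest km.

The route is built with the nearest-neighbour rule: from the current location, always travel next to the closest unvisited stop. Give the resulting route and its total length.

O → [C:9 / U:16 / B:17 / Y:19] → C (9)
C → [B:25 / U:26 / Y:27] → B (25)
B → [Y:2 / U:10] → Y (2)
Y → [U:11] → U (11)
Return U→O: 16.
Total = 9 + 25 + 2 + 11 + 16 = 63.

63 km along O → C → B → Y → U → O.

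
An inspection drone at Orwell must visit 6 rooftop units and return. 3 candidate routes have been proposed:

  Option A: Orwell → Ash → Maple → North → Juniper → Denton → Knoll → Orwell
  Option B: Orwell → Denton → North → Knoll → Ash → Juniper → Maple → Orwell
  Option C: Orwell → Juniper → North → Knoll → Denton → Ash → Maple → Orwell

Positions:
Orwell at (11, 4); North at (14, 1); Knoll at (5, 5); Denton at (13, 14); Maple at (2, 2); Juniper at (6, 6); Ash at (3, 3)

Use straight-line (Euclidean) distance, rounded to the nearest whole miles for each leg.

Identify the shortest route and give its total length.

55 miles — Option B is the shortest.

Option A: 8 + 1 + 12 + 9 + 11 + 12 + 6 = 59
Option B: 10 + 13 + 10 + 3 + 4 + 6 + 9 = 55
Option C: 5 + 9 + 10 + 12 + 15 + 1 + 9 = 61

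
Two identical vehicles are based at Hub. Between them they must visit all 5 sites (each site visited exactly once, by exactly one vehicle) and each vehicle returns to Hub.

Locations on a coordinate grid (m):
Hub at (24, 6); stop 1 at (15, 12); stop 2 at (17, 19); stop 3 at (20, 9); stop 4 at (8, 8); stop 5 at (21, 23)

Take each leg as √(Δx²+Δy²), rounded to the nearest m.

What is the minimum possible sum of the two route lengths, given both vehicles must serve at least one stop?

Check every non-empty split of the stops between the two vehicles; for each half take its own optimal tour:
  {stop 1} + {stop 2, stop 3, stop 4, stop 5}: 22 + 54 = 76
  {stop 2} + {stop 1, stop 3, stop 4, stop 5}: 30 + 55 = 85
  {stop 1, stop 2} + {stop 3, stop 4, stop 5}: 33 + 54 = 87
  {stop 3} + {stop 1, stop 2, stop 4, stop 5}: 10 + 54 = 64
  {stop 1, stop 3} + {stop 2, stop 4, stop 5}: 22 + 53 = 75
  {stop 2, stop 3} + {stop 1, stop 4, stop 5}: 30 + 54 = 84
  … (15 splits in total)
Best: vehicle 1 Hub → stop 3 → Hub = 10; vehicle 2 Hub → stop 4 → stop 1 → stop 2 → stop 5 → Hub = 54; combined 64.

Minimum combined distance: 64 m.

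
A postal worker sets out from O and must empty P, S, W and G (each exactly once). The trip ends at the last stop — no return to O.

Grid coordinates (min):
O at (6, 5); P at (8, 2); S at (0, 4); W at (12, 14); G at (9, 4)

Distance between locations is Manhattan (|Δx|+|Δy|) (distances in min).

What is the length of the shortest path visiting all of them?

Shortest open route: 33 min.

There are 4! = 24 possible orderings.
O - P - S - W - G: 5+10+22+13 = 50
O - P - S - G - W: 5+10+9+13 = 37
O - P - W - S - G: 5+16+22+9 = 52
O - P - W - G - S: 5+16+13+9 = 43
O - P - G - S - W: 5+3+9+22 = 39
O - P - G - W - S: 5+3+13+22 = 43
O - S - P - W - G: 7+10+16+13 = 46
O - S - P - G - W: 7+10+3+13 = 33
O - S - W - P - G: 7+22+16+3 = 48
O - S - W - G - P: 7+22+13+3 = 45
O - S - G - P - W: 7+9+3+16 = 35
O - S - G - W - P: 7+9+13+16 = 45
O - W - P - S - G: 15+16+10+9 = 50
O - W - P - G - S: 15+16+3+9 = 43
… (10 more)
The minimum is 33.
One shortest path: O → S → P → G → W.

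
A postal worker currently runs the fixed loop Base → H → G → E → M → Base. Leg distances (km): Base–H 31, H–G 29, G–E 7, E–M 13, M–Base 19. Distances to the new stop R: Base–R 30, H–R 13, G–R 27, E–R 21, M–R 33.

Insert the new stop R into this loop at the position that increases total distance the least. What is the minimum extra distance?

Insertion cost between consecutive stops i–j is d(i,R) + d(R,j) − d(i,j):
  between Base and H: 30 + 13 − 31 = 12
  between H and G: 13 + 27 − 29 = 11
  between G and E: 27 + 21 − 7 = 41
  between E and M: 21 + 33 − 13 = 41
  between M and Base: 33 + 30 − 19 = 44
Cheapest insertion is between H and G, adding 11.
New total = 99 + 11 = 110.

Adding 11 km by placing R on the H–G leg.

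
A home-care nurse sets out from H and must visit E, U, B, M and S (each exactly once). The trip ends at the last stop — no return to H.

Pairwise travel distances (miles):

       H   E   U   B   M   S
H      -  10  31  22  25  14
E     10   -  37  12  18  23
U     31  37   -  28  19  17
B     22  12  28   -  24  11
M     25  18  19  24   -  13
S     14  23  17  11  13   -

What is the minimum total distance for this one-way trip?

There are 5! = 120 possible orderings.
H - E - U - B - M - S: 10+37+28+24+13 = 112
H - E - U - B - S - M: 10+37+28+11+13 = 99
H - E - U - M - B - S: 10+37+19+24+11 = 101
H - E - U - M - S - B: 10+37+19+13+11 = 90
H - E - U - S - B - M: 10+37+17+11+24 = 99
H - E - U - S - M - B: 10+37+17+13+24 = 101
H - E - B - U - M - S: 10+12+28+19+13 = 82
H - E - B - U - S - M: 10+12+28+17+13 = 80
H - E - B - M - U - S: 10+12+24+19+17 = 82
H - E - B - M - S - U: 10+12+24+13+17 = 76
H - E - B - S - U - M: 10+12+11+17+19 = 69
H - E - B - S - M - U: 10+12+11+13+19 = 65
H - E - M - U - B - S: 10+18+19+28+11 = 86
H - E - M - U - S - B: 10+18+19+17+11 = 75
… (106 more)
The minimum is 65.
One shortest path: H → E → B → S → M → U.

Shortest open route: 65 miles.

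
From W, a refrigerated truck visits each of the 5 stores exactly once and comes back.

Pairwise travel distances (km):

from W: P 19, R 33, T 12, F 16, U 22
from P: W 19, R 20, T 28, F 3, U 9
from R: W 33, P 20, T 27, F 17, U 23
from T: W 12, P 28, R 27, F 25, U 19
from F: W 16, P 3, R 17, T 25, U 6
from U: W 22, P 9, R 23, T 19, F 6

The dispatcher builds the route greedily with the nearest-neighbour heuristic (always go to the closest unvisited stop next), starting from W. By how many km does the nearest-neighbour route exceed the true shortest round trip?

W: T=12, F=16, P=19, U=22, R=33 ⇒ T
T: U=19, F=25, R=27, P=28 ⇒ U
U: F=6, P=9, R=23 ⇒ F
F: P=3, R=17 ⇒ P
P: R=20 ⇒ R
NN route W → T → U → F → P → R → W costs 93.
Optimal: W → P → F → U → R → T → W costs 90 (by enumerating all 60 distinct tours).
Excess = 93 − 90 = 3.

3 km longer than the optimal tour.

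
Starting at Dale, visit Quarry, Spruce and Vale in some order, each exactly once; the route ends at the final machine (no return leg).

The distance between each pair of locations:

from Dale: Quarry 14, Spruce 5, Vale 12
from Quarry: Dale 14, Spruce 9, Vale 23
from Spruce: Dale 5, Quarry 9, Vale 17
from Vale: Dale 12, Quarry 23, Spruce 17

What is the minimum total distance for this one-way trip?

Shortest open route: 37.

There are 3! = 6 possible orderings.
Dale→Quarry→Spruce→Vale: 14+9+17 = 40
Dale→Quarry→Vale→Spruce: 14+23+17 = 54
Dale→Spruce→Quarry→Vale: 5+9+23 = 37
Dale→Spruce→Vale→Quarry: 5+17+23 = 45
Dale→Vale→Quarry→Spruce: 12+23+9 = 44
Dale→Vale→Spruce→Quarry: 12+17+9 = 38
The minimum is 37.
One shortest path: Dale → Spruce → Quarry → Vale.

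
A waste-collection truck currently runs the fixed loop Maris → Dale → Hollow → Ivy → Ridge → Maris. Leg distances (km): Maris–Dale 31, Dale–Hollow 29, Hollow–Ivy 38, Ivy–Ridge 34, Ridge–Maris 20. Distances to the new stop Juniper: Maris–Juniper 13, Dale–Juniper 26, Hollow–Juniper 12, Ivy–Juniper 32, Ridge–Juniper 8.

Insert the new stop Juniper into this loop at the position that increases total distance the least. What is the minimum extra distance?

Insertion cost between consecutive stops i–j is d(i,Juniper) + d(Juniper,j) − d(i,j):
  between Maris and Dale: 13 + 26 − 31 = 8
  between Dale and Hollow: 26 + 12 − 29 = 9
  between Hollow and Ivy: 12 + 32 − 38 = 6
  between Ivy and Ridge: 32 + 8 − 34 = 6
  between Ridge and Maris: 8 + 13 − 20 = 1
Cheapest insertion is between Ridge and Maris, adding 1.
New total = 152 + 1 = 153.

Adding 1 km by placing Juniper on the Ridge–Maris leg.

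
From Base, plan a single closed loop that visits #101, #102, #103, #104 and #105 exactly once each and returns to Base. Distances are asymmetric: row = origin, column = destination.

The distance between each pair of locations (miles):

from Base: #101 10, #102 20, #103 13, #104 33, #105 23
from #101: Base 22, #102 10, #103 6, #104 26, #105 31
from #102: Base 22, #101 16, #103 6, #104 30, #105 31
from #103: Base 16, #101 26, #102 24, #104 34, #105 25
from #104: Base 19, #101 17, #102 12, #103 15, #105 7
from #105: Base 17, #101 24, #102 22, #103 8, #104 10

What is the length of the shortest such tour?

Base→#101→#102→#103→#104→#105→Base: 10+10+6+34+7+17 = 84
Base→#101→#102→#103→#105→#104→Base: 10+10+6+25+10+19 = 80
Base→#101→#102→#104→#103→#105→Base: 10+10+30+15+25+17 = 107
Base→#101→#102→#104→#105→#103→Base: 10+10+30+7+8+16 = 81
Base→#101→#102→#105→#103→#104→Base: 10+10+31+8+34+19 = 112
Base→#101→#102→#105→#104→#103→Base: 10+10+31+10+15+16 = 92
Base→#101→#103→#102→#104→#105→Base: 10+6+24+30+7+17 = 94
Base→#101→#103→#102→#105→#104→Base: 10+6+24+31+10+19 = 100
Base→#101→#103→#104→#102→#105→Base: 10+6+34+12+31+17 = 110
Base→#101→#103→#104→#105→#102→Base: 10+6+34+7+22+22 = 101
Base→#101→#103→#105→#102→#104→Base: 10+6+25+22+30+19 = 112
Base→#101→#103→#105→#104→#102→Base: 10+6+25+10+12+22 = 85
Base→#101→#104→#102→#103→#105→Base: 10+26+12+6+25+17 = 96
Base→#101→#104→#102→#105→#103→Base: 10+26+12+31+8+16 = 103
… (106 more)
The minimum is 80.
One optimal route: Base → #101 → #102 → #103 → #105 → #104 → Base.

Minimum total distance: 80 miles.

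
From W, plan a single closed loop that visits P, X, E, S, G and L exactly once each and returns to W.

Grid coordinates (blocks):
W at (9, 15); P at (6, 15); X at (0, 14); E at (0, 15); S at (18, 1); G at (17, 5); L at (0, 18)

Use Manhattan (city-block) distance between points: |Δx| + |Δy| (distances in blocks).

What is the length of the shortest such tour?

Shortest round trip = 70 blocks.

With 6 stops there are 6!/2 = 360 distinct round trips (a route and its reverse cost the same).
W→P→X→E→S→G→L→W: 3+7+1+32+5+30+12 = 90
W→P→X→E→S→L→G→W: 3+7+1+32+35+30+18 = 126
W→P→X→E→G→S→L→W: 3+7+1+27+5+35+12 = 90
W→P→X→E→G→L→S→W: 3+7+1+27+30+35+23 = 126
W→P→X→E→L→S→G→W: 3+7+1+3+35+5+18 = 72
W→P→X→E→L→G→S→W: 3+7+1+3+30+5+23 = 72
W→P→X→S→E→G→L→W: 3+7+31+32+27+30+12 = 142
W→P→X→S→E→L→G→W: 3+7+31+32+3+30+18 = 124
… (352 more)
W→P→E→L→X→S→G→W: 3+6+3+4+31+5+18 = 70  ← best
The minimum is 70.
One optimal route: W → P → E → L → X → S → G → W (or its reverse).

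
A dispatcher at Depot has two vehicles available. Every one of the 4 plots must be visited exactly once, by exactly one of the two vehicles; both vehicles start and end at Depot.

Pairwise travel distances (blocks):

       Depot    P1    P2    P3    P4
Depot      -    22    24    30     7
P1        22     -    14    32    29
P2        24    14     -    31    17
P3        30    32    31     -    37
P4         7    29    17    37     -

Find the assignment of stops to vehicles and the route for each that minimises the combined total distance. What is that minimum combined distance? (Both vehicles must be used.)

Check every non-empty split of the stops between the two vehicles; for each half take its own optimal tour:
  {P1} + {P2, P3, P4}: 44 + 85 = 129
  {P2} + {P1, P3, P4}: 48 + 98 = 146
  {P1, P2} + {P3, P4}: 60 + 74 = 134
  {P3} + {P1, P2, P4}: 60 + 60 = 120
  {P1, P3} + {P2, P4}: 84 + 48 = 132
  {P2, P3} + {P1, P4}: 85 + 58 = 143
  … (7 splits in total)
  {P1, P2, P3} + {P4}: 97 + 14 = 111  ← best
Best: vehicle 1 Depot → P1 → P2 → P3 → Depot = 97; vehicle 2 Depot → P4 → Depot = 14; combined 111.

111 blocks — the smallest possible combined total.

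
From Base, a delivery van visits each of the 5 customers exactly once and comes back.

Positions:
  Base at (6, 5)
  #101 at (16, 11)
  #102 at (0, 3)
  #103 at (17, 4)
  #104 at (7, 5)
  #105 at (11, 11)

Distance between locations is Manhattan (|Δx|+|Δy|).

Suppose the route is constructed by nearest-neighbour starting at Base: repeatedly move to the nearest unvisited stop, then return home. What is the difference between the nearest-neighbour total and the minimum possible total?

From Base: #104=1, #102=8, #105=11, #103=12, #101=16 → choose #104 (1).
From #104: #102=9, #105=10, #103=11, #101=15 → choose #102 (9).
From #102: #103=18, #105=19, #101=24 → choose #103 (18).
From #103: #101=8, #105=13 → choose #101 (8).
From #101: #105=5 → choose #105 (5).
NN route Base → #104 → #102 → #103 → #101 → #105 → Base costs 52.
Optimal: Base → #102 → #103 → #101 → #105 → #104 → Base costs 50 (by enumerating all 60 distinct tours).
Excess = 52 − 50 = 2.

2 longer than the optimal tour.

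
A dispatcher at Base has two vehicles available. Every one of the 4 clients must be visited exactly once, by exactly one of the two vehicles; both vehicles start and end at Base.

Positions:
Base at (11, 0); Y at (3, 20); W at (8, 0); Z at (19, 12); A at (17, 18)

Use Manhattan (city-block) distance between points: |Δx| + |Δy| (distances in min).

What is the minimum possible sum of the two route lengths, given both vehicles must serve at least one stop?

78 min — the smallest possible combined total.

Try each way of splitting the stops between the two vehicles (each non-empty) and, for each split, find the best tour for each vehicle:
  {Y} + {W, Z, A}: 56 + 58 = 114
  {W} + {Y, Z, A}: 6 + 72 = 78
  {Y, W} + {Z, A}: 56 + 52 = 108
  {Z} + {Y, W, A}: 40 + 68 = 108
  {Y, Z} + {W, A}: 72 + 54 = 126
  {W, Z} + {Y, A}: 46 + 68 = 114
  … (7 splits in total)
Best: vehicle 1 Base → W → Base = 6; vehicle 2 Base → Y → A → Z → Base = 72; combined 78.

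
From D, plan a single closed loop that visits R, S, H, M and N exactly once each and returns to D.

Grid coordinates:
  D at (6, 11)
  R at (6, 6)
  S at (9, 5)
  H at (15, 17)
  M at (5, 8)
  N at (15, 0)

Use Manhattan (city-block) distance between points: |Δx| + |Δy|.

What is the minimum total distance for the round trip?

54 — the shortest possible round trip.

With 5 stops there are 5!/2 = 60 distinct round trips (a route and its reverse cost the same).
D → R → S → H → M → N → D: 5+4+18+19+18+20 = 84
D → R → S → H → N → M → D: 5+4+18+17+18+4 = 66
D → R → S → M → H → N → D: 5+4+7+19+17+20 = 72
D → R → S → M → N → H → D: 5+4+7+18+17+15 = 66
D → R → S → N → H → M → D: 5+4+11+17+19+4 = 60
D → R → S → N → M → H → D: 5+4+11+18+19+15 = 72
D → R → H → S → M → N → D: 5+20+18+7+18+20 = 88
D → R → H → S → N → M → D: 5+20+18+11+18+4 = 76
D → R → H → M → S → N → D: 5+20+19+7+11+20 = 82
D → R → H → M → N → S → D: 5+20+19+18+11+9 = 82
D → R → H → N → S → M → D: 5+20+17+11+7+4 = 64
D → R → H → N → M → S → D: 5+20+17+18+7+9 = 76
D → R → M → S → H → N → D: 5+3+7+18+17+20 = 70
D → R → M → S → N → H → D: 5+3+7+11+17+15 = 58
… (46 more)
D → H → N → S → R → M → D: 15+17+11+4+3+4 = 54  ← best
The minimum is 54.
One optimal route: D → H → N → S → R → M → D (or its reverse).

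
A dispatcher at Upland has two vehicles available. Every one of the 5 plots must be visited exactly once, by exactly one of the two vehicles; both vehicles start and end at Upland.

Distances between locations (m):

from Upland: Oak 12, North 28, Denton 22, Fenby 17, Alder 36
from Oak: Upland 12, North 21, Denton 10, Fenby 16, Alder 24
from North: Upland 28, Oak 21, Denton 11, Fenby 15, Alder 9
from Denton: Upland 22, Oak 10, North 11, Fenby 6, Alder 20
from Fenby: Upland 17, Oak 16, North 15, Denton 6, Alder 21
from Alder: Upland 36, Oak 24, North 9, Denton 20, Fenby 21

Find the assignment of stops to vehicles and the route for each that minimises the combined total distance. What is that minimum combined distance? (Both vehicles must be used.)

Try each way of splitting the stops between the two vehicles (each non-empty) and, for each split, find the best tour for each vehicle:
  {Oak} + {North, Denton, Fenby, Alder}: 24 + 79 = 103
  {North} + {Oak, Denton, Fenby, Alder}: 56 + 79 = 135
  {Oak, North} + {Denton, Fenby, Alder}: 61 + 79 = 140
  {Denton} + {Oak, North, Fenby, Alder}: 44 + 77 = 121
  {Oak, Denton} + {North, Fenby, Alder}: 44 + 75 = 119
  {North, Denton} + {Oak, Fenby, Alder}: 61 + 74 = 135
  … (15 splits in total)
Best: vehicle 1 Upland → Oak → Upland = 24; vehicle 2 Upland → Fenby → Denton → North → Alder → Upland = 79; combined 103.

103 m — the smallest possible combined total.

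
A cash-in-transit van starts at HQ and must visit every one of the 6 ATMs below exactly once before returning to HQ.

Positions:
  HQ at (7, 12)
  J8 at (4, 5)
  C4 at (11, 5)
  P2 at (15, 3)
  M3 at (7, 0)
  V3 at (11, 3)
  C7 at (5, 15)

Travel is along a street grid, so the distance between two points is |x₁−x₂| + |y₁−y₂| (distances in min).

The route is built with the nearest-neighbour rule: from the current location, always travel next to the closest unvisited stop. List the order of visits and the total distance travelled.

52 min along HQ → C7 → J8 → C4 → V3 → P2 → M3 → HQ.

At HQ the remaining stops are C7 5, J8 10, C4 11, M3 12, V3 13, P2 17; go to C7.
At C7 the remaining stops are J8 11, C4 16, M3 17, V3 18, P2 22; go to J8.
At J8 the remaining stops are C4 7, M3 8, V3 9, P2 13; go to C4.
At C4 the remaining stops are V3 2, P2 6, M3 9; go to V3.
At V3 the remaining stops are P2 4, M3 7; go to P2.
At P2 the remaining stops are M3 11; go to M3.
Return M3→HQ: 12.
Total = 5 + 11 + 7 + 2 + 4 + 11 + 12 = 52.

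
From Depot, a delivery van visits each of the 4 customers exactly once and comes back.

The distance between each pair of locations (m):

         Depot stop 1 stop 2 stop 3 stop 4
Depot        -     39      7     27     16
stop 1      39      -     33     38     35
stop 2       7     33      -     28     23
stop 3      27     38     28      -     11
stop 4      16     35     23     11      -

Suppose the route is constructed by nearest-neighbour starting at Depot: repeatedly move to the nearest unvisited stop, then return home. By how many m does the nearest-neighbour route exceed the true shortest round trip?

Depot: stop 2=7, stop 4=16, stop 3=27, stop 1=39 ⇒ stop 2
stop 2: stop 4=23, stop 3=28, stop 1=33 ⇒ stop 4
stop 4: stop 3=11, stop 1=35 ⇒ stop 3
stop 3: stop 1=38 ⇒ stop 1
NN route Depot → stop 2 → stop 4 → stop 3 → stop 1 → Depot costs 118.
Optimal: Depot → stop 2 → stop 1 → stop 3 → stop 4 → Depot costs 105 (by enumerating all 12 distinct tours).
Excess = 118 − 105 = 13.

Excess over optimum: 13 m.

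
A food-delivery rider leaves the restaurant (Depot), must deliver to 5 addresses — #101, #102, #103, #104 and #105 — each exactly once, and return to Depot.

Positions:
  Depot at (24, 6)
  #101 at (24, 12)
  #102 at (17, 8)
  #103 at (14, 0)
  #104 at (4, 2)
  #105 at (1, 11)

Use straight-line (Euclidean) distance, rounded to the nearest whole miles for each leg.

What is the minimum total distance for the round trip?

Shortest round trip = 61 miles.

With 5 stops there are 5!/2 = 60 distinct round trips (a route and its reverse cost the same).
Depot→#101→#102→#103→#104→#105→Depot: 6+8+9+10+9+24 = 66
Depot→#101→#102→#103→#105→#104→Depot: 6+8+9+17+9+20 = 69
Depot→#101→#102→#104→#103→#105→Depot: 6+8+14+10+17+24 = 79
Depot→#101→#102→#104→#105→#103→Depot: 6+8+14+9+17+12 = 66
Depot→#101→#102→#105→#103→#104→Depot: 6+8+16+17+10+20 = 77
Depot→#101→#102→#105→#104→#103→Depot: 6+8+16+9+10+12 = 61
Depot→#101→#103→#102→#104→#105→Depot: 6+16+9+14+9+24 = 78
Depot→#101→#103→#102→#105→#104→Depot: 6+16+9+16+9+20 = 76
Depot→#101→#103→#104→#102→#105→Depot: 6+16+10+14+16+24 = 86
Depot→#101→#103→#104→#105→#102→Depot: 6+16+10+9+16+7 = 64
Depot→#101→#103→#105→#102→#104→Depot: 6+16+17+16+14+20 = 89
Depot→#101→#103→#105→#104→#102→Depot: 6+16+17+9+14+7 = 69
Depot→#101→#104→#102→#103→#105→Depot: 6+22+14+9+17+24 = 92
Depot→#101→#104→#102→#105→#103→Depot: 6+22+14+16+17+12 = 87
… (46 more)
The minimum is 61.
One optimal route: Depot → #101 → #102 → #105 → #104 → #103 → Depot (or its reverse).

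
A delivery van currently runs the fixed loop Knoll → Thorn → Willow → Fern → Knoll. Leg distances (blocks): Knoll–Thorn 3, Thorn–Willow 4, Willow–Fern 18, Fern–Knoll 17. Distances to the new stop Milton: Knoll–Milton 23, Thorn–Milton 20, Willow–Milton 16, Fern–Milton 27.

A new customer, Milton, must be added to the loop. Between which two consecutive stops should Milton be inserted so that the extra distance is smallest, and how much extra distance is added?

Insertion cost between consecutive stops i–j is d(i,Milton) + d(Milton,j) − d(i,j):
  between Knoll and Thorn: 23 + 20 − 3 = 40
  between Thorn and Willow: 20 + 16 − 4 = 32
  between Willow and Fern: 16 + 27 − 18 = 25
  between Fern and Knoll: 27 + 23 − 17 = 33
Cheapest insertion is between Willow and Fern, adding 25.
New total = 42 + 25 = 67.

Adding 25 blocks by placing Milton on the Willow–Fern leg.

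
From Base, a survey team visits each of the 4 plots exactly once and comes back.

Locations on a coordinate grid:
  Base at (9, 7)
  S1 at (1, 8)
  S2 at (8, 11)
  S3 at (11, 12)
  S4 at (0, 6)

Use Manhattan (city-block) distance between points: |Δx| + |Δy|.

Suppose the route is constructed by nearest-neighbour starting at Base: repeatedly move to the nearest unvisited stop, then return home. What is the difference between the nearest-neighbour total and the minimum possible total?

Base: S2=5, S3=7, S1=9, S4=10 ⇒ S2
S2: S3=4, S1=10, S4=13 ⇒ S3
S3: S1=14, S4=17 ⇒ S1
S1: S4=3 ⇒ S4
NN route Base → S2 → S3 → S1 → S4 → Base costs 36.
Optimal: Base → S3 → S2 → S1 → S4 → Base costs 34 (by enumerating all 12 distinct tours).
Excess = 36 − 34 = 2.

The nearest-neighbour route is 2 longer than optimal.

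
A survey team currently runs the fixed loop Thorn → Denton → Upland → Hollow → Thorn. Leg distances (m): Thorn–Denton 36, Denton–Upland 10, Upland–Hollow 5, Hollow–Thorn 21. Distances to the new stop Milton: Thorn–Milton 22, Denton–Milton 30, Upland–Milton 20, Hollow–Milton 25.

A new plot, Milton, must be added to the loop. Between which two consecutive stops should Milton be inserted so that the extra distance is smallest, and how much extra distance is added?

Insertion cost between consecutive stops i–j is d(i,Milton) + d(Milton,j) − d(i,j):
  between Thorn and Denton: 22 + 30 − 36 = 16
  between Denton and Upland: 30 + 20 − 10 = 40
  between Upland and Hollow: 20 + 25 − 5 = 40
  between Hollow and Thorn: 25 + 22 − 21 = 26
Cheapest insertion is between Thorn and Denton, adding 16.
New total = 72 + 16 = 88.

+16 m — insert Milton between Thorn and Denton.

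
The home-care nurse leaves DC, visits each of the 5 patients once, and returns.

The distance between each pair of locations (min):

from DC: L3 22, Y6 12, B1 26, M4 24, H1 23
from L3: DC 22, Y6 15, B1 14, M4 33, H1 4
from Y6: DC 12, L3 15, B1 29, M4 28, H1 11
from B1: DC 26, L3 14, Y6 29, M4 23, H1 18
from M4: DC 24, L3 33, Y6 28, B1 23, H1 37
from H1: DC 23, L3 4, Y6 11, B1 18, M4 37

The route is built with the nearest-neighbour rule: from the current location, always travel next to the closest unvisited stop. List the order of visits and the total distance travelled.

88 min along DC → Y6 → H1 → L3 → B1 → M4 → DC.

DC → [Y6:12 / L3:22 / H1:23 / M4:24 / B1:26] → Y6 (12)
Y6 → [H1:11 / L3:15 / M4:28 / B1:29] → H1 (11)
H1 → [L3:4 / B1:18 / M4:37] → L3 (4)
L3 → [B1:14 / M4:33] → B1 (14)
B1 → [M4:23] → M4 (23)
Return M4→DC: 24.
Total = 12 + 11 + 4 + 14 + 23 + 24 = 88.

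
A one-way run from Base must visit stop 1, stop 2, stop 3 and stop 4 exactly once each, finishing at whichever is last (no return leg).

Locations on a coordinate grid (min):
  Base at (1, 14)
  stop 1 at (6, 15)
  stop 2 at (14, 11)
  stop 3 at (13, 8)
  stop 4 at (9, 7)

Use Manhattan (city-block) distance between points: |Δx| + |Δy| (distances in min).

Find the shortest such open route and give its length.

There are 4! = 24 possible orderings.
Base→stop 1→stop 2→stop 3→stop 4: 6+12+4+5 = 27
Base→stop 1→stop 2→stop 4→stop 3: 6+12+9+5 = 32
Base→stop 1→stop 3→stop 2→stop 4: 6+14+4+9 = 33
Base→stop 1→stop 3→stop 4→stop 2: 6+14+5+9 = 34
Base→stop 1→stop 4→stop 2→stop 3: 6+11+9+4 = 30
Base→stop 1→stop 4→stop 3→stop 2: 6+11+5+4 = 26
Base→stop 2→stop 1→stop 3→stop 4: 16+12+14+5 = 47
Base→stop 2→stop 1→stop 4→stop 3: 16+12+11+5 = 44
Base→stop 2→stop 3→stop 1→stop 4: 16+4+14+11 = 45
Base→stop 2→stop 3→stop 4→stop 1: 16+4+5+11 = 36
Base→stop 2→stop 4→stop 1→stop 3: 16+9+11+14 = 50
Base→stop 2→stop 4→stop 3→stop 1: 16+9+5+14 = 44
Base→stop 3→stop 1→stop 2→stop 4: 18+14+12+9 = 53
Base→stop 3→stop 1→stop 4→stop 2: 18+14+11+9 = 52
… (10 more)
The minimum is 26.
One shortest path: Base → stop 1 → stop 4 → stop 3 → stop 2.

Minimum one-way distance = 26 min.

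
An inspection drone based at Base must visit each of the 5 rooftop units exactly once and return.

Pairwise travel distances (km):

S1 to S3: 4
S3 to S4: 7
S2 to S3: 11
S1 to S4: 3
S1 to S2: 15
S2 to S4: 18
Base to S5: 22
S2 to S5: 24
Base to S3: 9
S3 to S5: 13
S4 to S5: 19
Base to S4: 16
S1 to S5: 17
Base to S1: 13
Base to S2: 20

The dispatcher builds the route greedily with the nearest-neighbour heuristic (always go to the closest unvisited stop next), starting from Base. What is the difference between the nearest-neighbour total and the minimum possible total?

Base: S3=9, S1=13, S4=16, S2=20, S5=22 ⇒ S3
S3: S1=4, S4=7, S2=11, S5=13 ⇒ S1
S1: S4=3, S2=15, S5=17 ⇒ S4
S4: S2=18, S5=19 ⇒ S2
S2: S5=24 ⇒ S5
NN route Base → S3 → S1 → S4 → S2 → S5 → Base costs 80.
Optimal: Base → S1 → S4 → S5 → S2 → S3 → Base costs 79 (by enumerating all 60 distinct tours).
Excess = 80 − 79 = 1.

Excess over optimum: 1 km.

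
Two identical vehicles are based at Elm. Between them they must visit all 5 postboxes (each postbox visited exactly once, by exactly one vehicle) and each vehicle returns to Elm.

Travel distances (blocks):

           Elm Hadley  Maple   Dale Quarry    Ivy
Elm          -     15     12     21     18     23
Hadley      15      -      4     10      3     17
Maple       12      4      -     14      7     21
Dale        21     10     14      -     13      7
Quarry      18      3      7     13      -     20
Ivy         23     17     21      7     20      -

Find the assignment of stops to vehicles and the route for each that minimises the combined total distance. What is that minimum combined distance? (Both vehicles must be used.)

Try each way of splitting the stops between the two vehicles (each non-empty) and, for each split, find the best tour for each vehicle:
  {Hadley} + {Maple, Dale, Quarry, Ivy}: 30 + 62 = 92
  {Maple} + {Hadley, Dale, Quarry, Ivy}: 24 + 61 = 85
  {Hadley, Maple} + {Dale, Quarry, Ivy}: 31 + 61 = 92
  {Dale} + {Hadley, Maple, Quarry, Ivy}: 42 + 62 = 104
  {Hadley, Dale} + {Maple, Quarry, Ivy}: 46 + 62 = 108
  {Maple, Dale} + {Hadley, Quarry, Ivy}: 47 + 61 = 108
  … (15 splits in total)
Best: vehicle 1 Elm → Maple → Elm = 24; vehicle 2 Elm → Hadley → Quarry → Dale → Ivy → Elm = 61; combined 85.

Minimum combined distance: 85 blocks.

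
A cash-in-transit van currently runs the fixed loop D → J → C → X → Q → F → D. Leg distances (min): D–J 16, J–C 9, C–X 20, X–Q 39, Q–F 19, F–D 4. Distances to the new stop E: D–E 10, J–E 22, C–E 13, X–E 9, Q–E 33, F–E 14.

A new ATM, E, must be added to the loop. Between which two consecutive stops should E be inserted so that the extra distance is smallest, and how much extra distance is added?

Insertion cost between consecutive stops i–j is d(i,E) + d(E,j) − d(i,j):
  between D and J: 10 + 22 − 16 = 16
  between J and C: 22 + 13 − 9 = 26
  between C and X: 13 + 9 − 20 = 2
  between X and Q: 9 + 33 − 39 = 3
  between Q and F: 33 + 14 − 19 = 28
  between F and D: 14 + 10 − 4 = 20
Cheapest insertion is between C and X, adding 2.
New total = 107 + 2 = 109.

Minimum extra distance: 2 min, inserting E between C and X.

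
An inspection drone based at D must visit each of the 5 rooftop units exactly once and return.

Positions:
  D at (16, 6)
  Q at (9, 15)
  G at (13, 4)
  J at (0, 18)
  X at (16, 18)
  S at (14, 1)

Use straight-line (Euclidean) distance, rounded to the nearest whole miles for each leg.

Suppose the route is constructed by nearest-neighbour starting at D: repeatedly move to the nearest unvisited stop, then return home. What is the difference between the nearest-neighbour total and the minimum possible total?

Excess over optimum: 10 miles.

From D: G=4, S=5, Q=11, X=12, J=20 → choose G (4).
From G: S=3, Q=12, X=14, J=19 → choose S (3).
From S: Q=15, X=17, J=22 → choose Q (15).
From Q: X=8, J=9 → choose X (8).
From X: J=16 → choose J (16).
NN route D → G → S → Q → X → J → D costs 66.
Optimal: D → X → Q → J → G → S → D costs 56 (by enumerating all 60 distinct tours).
Excess = 66 − 56 = 10.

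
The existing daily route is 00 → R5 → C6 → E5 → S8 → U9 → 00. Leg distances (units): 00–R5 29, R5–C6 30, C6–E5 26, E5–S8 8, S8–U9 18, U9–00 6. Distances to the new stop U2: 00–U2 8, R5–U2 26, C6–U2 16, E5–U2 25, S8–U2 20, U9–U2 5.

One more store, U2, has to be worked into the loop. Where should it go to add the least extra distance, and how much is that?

Minimum extra distance: 5, inserting U2 between 00 and R5.

Insertion cost between consecutive stops i–j is d(i,U2) + d(U2,j) − d(i,j):
  between 00 and R5: 8 + 26 − 29 = 5
  between R5 and C6: 26 + 16 − 30 = 12
  between C6 and E5: 16 + 25 − 26 = 15
  between E5 and S8: 25 + 20 − 8 = 37
  between S8 and U9: 20 + 5 − 18 = 7
  between U9 and 00: 5 + 8 − 6 = 7
Cheapest insertion is between 00 and R5, adding 5.
New total = 117 + 5 = 122.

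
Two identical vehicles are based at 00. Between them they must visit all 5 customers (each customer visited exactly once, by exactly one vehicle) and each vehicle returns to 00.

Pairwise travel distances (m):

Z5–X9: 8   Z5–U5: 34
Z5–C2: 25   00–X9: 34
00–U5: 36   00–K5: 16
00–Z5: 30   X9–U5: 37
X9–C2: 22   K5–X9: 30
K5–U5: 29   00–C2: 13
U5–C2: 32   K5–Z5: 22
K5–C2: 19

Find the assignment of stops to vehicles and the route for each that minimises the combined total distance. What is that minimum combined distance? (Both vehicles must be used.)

Try each way of splitting the stops between the two vehicles (each non-empty) and, for each split, find the best tour for each vehicle:
  {K5} + {Z5, X9, U5, C2}: 32 + 113 = 145
  {Z5} + {K5, X9, U5, C2}: 60 + 117 = 177
  {K5, Z5} + {X9, U5, C2}: 68 + 108 = 176
  {X9} + {K5, Z5, U5, C2}: 68 + 117 = 185
  {K5, X9} + {Z5, U5, C2}: 80 + 108 = 188
  {Z5, X9} + {K5, U5, C2}: 72 + 90 = 162
  … (15 splits in total)
Best: vehicle 1 00 → K5 → 00 = 32; vehicle 2 00 → U5 → Z5 → X9 → C2 → 00 = 113; combined 145.

Minimum combined distance: 145 m.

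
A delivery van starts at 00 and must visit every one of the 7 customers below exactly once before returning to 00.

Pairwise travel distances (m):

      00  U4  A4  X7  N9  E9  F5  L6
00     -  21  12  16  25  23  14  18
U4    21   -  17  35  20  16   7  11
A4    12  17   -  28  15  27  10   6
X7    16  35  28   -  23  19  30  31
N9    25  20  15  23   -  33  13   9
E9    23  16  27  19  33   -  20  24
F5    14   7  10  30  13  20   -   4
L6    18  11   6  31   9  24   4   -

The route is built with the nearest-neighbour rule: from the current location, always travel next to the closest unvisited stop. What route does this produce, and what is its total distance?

At 00 the remaining stops are A4 12, F5 14, X7 16, L6 18, U4 21, E9 23, N9 25; go to A4.
At A4 the remaining stops are L6 6, F5 10, N9 15, U4 17, E9 27, X7 28; go to L6.
At L6 the remaining stops are F5 4, N9 9, U4 11, E9 24, X7 31; go to F5.
At F5 the remaining stops are U4 7, N9 13, E9 20, X7 30; go to U4.
At U4 the remaining stops are E9 16, N9 20, X7 35; go to E9.
At E9 the remaining stops are X7 19, N9 33; go to X7.
At X7 the remaining stops are N9 23; go to N9.
Return N9→00: 25.
Total = 12 + 6 + 4 + 7 + 16 + 19 + 23 + 25 = 112.

Total distance 112 m via the nearest-neighbour route 00 → A4 → L6 → F5 → U4 → E9 → X7 → N9 → 00.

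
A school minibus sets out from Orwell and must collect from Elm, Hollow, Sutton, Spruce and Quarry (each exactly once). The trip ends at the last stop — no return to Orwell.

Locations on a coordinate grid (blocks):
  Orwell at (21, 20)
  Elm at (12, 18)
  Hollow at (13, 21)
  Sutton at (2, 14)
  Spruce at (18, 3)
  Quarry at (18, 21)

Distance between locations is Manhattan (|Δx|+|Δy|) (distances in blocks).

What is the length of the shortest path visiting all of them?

Shortest open route: 54 blocks.

There are 5! = 120 possible orderings.
Orwell→Elm→Hollow→Sutton→Spruce→Quarry: 11+4+18+27+18 = 78
Orwell→Elm→Hollow→Sutton→Quarry→Spruce: 11+4+18+23+18 = 74
Orwell→Elm→Hollow→Spruce→Sutton→Quarry: 11+4+23+27+23 = 88
Orwell→Elm→Hollow→Spruce→Quarry→Sutton: 11+4+23+18+23 = 79
Orwell→Elm→Hollow→Quarry→Sutton→Spruce: 11+4+5+23+27 = 70
Orwell→Elm→Hollow→Quarry→Spruce→Sutton: 11+4+5+18+27 = 65
Orwell→Elm→Sutton→Hollow→Spruce→Quarry: 11+14+18+23+18 = 84
Orwell→Elm→Sutton→Hollow→Quarry→Spruce: 11+14+18+5+18 = 66
Orwell→Elm→Sutton→Spruce→Hollow→Quarry: 11+14+27+23+5 = 80
Orwell→Elm→Sutton→Spruce→Quarry→Hollow: 11+14+27+18+5 = 75
Orwell→Elm→Sutton→Quarry→Hollow→Spruce: 11+14+23+5+23 = 76
Orwell→Elm→Sutton→Quarry→Spruce→Hollow: 11+14+23+18+23 = 89
Orwell→Elm→Spruce→Hollow→Sutton→Quarry: 11+21+23+18+23 = 96
Orwell→Elm→Spruce→Hollow→Quarry→Sutton: 11+21+23+5+23 = 83
… (106 more)
Orwell→Quarry→Hollow→Elm→Sutton→Spruce: 4+5+4+14+27 = 54  ← best
The minimum is 54.
One shortest path: Orwell → Quarry → Hollow → Elm → Sutton → Spruce.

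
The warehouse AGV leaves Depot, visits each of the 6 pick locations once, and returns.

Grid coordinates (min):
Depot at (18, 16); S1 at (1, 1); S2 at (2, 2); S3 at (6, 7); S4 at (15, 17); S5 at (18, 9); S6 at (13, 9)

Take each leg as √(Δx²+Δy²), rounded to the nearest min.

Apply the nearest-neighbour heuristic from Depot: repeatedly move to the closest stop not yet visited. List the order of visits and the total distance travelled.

From Depot: distances to unvisited — S4=3, S5=7, S6=9, S3=15, S2=21, S1=23. Nearest is S4 (3).
From S4: distances to unvisited — S6=8, S5=9, S3=13, S2=20, S1=21. Nearest is S6 (8).
From S6: distances to unvisited — S5=5, S3=7, S2=13, S1=14. Nearest is S5 (5).
From S5: distances to unvisited — S3=12, S2=17, S1=19. Nearest is S3 (12).
From S3: distances to unvisited — S2=6, S1=8. Nearest is S2 (6).
From S2: distances to unvisited — S1=1. Nearest is S1 (1).
Return S1→Depot: 23.
Total = 3 + 8 + 5 + 12 + 6 + 1 + 23 = 58.

58 min along Depot → S4 → S6 → S5 → S3 → S2 → S1 → Depot.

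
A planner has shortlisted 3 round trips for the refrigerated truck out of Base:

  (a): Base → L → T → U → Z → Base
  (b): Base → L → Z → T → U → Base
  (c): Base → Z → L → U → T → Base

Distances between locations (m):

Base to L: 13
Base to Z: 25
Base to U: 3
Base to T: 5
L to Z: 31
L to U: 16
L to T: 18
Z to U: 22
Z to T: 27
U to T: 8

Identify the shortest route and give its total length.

(a): 13 + 18 + 8 + 22 + 25 = 86
(b): 13 + 31 + 27 + 8 + 3 = 82
(c): 25 + 31 + 16 + 8 + 5 = 85

Shortest is (b), total 82 m.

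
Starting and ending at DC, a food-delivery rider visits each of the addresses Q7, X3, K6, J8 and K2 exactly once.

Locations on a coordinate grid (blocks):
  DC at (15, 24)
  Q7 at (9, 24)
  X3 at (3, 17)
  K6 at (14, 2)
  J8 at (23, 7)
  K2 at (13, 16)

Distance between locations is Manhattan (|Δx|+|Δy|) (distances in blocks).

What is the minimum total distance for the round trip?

Minimum total distance: 84 blocks.

DC - Q7 - X3 - K6 - J8 - K2 - DC: 6+13+26+14+19+10 = 88
DC - Q7 - X3 - K6 - K2 - J8 - DC: 6+13+26+15+19+25 = 104
DC - Q7 - X3 - J8 - K6 - K2 - DC: 6+13+30+14+15+10 = 88
DC - Q7 - X3 - J8 - K2 - K6 - DC: 6+13+30+19+15+23 = 106
DC - Q7 - X3 - K2 - K6 - J8 - DC: 6+13+11+15+14+25 = 84
DC - Q7 - X3 - K2 - J8 - K6 - DC: 6+13+11+19+14+23 = 86
DC - Q7 - K6 - X3 - J8 - K2 - DC: 6+27+26+30+19+10 = 118
DC - Q7 - K6 - X3 - K2 - J8 - DC: 6+27+26+11+19+25 = 114
DC - Q7 - K6 - J8 - X3 - K2 - DC: 6+27+14+30+11+10 = 98
DC - Q7 - K6 - J8 - K2 - X3 - DC: 6+27+14+19+11+19 = 96
DC - Q7 - K6 - K2 - X3 - J8 - DC: 6+27+15+11+30+25 = 114
DC - Q7 - K6 - K2 - J8 - X3 - DC: 6+27+15+19+30+19 = 116
DC - Q7 - J8 - X3 - K6 - K2 - DC: 6+31+30+26+15+10 = 118
DC - Q7 - J8 - X3 - K2 - K6 - DC: 6+31+30+11+15+23 = 116
… (46 more)
The minimum is 84.
One optimal route: DC → Q7 → X3 → K2 → K6 → J8 → DC (or its reverse).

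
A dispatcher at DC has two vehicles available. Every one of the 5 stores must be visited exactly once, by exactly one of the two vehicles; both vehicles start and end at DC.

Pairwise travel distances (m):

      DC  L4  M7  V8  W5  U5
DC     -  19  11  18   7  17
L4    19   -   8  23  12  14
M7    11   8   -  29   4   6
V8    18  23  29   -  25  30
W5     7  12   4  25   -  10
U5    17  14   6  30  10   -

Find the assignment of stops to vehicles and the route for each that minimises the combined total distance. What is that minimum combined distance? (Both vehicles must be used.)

86 m — the smallest possible combined total.

Try each way of splitting the stops between the two vehicles (each non-empty) and, for each split, find the best tour for each vehicle:
  {L4} + {M7, V8, W5, U5}: 38 + 65 = 103
  {M7} + {L4, V8, W5, U5}: 22 + 72 = 94
  {L4, M7} + {V8, W5, U5}: 38 + 65 = 103
  {V8} + {L4, M7, W5, U5}: 36 + 50 = 86
  {L4, V8} + {M7, W5, U5}: 60 + 34 = 94
  {M7, V8} + {L4, W5, U5}: 58 + 50 = 108
  … (15 splits in total)
Best: vehicle 1 DC → V8 → DC = 36; vehicle 2 DC → L4 → M7 → U5 → W5 → DC = 50; combined 86.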